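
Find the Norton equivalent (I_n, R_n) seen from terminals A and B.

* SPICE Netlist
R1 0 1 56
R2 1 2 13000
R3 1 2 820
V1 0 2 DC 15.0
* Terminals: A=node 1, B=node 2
Find the Thévenin equivalent first; then I_n = V_th/R_th and R_n = R_th.
Step 1 — V_th is the open-circuit voltage V_A - V_B (nothing connected across the terminals).
Nodal analysis, taking node 2 as the 0 V reference.
Source V1 fixes V_0 = 15 V.
KCL at each unknown node (sum of currents leaving = 0; resistances in Ω):
  Node 1: (V_1 - 15)/56 + (V_1 - 0)/13000 + (V_1 - 0)/820 = 0
Collecting terms: 0.01915 × V_1 = 0.2679  =>  V_1 = 13.98 V
V_th = V_1 - V_2 = 13.98 - 0 = 13.98 V
Step 2 — R_th: zero the source — replace V1 by a short circuit (node 2 merges into node 0) — and find the resistance seen between A (node 1) and B (node 0).
Reduce the network between node 1 (A) and node 0 (B) by series/parallel combination:
  Rp1 = R1 ‖ R2 ‖ R3 (parallel, all between nodes 0 and 1) = 1/(1/56 + 1/13000 + 1/820) = 52.21 Ω
R_th = 52.21 Ω
I_n = V_th/R_th = 13.98/52.21 = 0.2679 A, and R_n = R_th = 52.21 Ω

Final answer: I_n = 0.2679 A, R_n = 52.21 Ω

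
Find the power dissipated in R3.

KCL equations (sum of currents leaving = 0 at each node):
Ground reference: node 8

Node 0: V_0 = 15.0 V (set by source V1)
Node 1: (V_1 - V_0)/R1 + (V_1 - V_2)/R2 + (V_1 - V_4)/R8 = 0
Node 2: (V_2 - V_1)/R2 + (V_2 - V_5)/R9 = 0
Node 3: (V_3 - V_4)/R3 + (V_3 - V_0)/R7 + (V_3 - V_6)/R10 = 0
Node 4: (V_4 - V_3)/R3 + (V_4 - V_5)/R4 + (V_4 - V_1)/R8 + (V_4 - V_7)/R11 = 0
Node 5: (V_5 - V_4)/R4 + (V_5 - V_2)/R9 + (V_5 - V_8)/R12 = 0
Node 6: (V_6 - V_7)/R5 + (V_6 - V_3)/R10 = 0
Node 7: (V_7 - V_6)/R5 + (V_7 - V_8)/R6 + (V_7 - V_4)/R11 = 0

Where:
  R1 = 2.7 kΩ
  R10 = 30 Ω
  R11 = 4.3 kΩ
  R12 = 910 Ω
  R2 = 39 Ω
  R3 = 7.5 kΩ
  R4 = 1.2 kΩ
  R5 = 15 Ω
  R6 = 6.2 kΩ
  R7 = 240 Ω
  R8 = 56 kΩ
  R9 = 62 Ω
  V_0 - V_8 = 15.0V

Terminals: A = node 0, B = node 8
Nodal analysis, taking node 8 as the 0 V reference.
Source V1 fixes V_0 = 15 V.
KCL at each unknown node (sum of currents leaving = 0; resistances in Ω):
  Node 1: (V_1 - 15)/2700 + (V_1 - V_2)/39 + (V_1 - V_4)/56000 = 0
  Node 2: (V_2 - V_1)/39 + (V_2 - V_5)/62 = 0
  Node 3: (V_3 - V_4)/7500 + (V_3 - 15)/240 + (V_3 - V_6)/30 = 0
  Node 4: (V_4 - V_3)/7500 + (V_4 - V_5)/1200 + (V_4 - V_1)/56000 + (V_4 - V_7)/4300 = 0
  Node 5: (V_5 - V_4)/1200 + (V_5 - V_2)/62 + (V_5 - 0)/910 = 0
  Node 6: (V_6 - V_7)/15 + (V_6 - V_3)/30 = 0
  Node 7: (V_7 - V_6)/15 + (V_7 - 0)/6200 + (V_7 - V_4)/4300 = 0
Collecting terms (coefficients in siemens):
  0.02603·V_1 - 0.02564·V_2 - 0.00001786·V_4 = 0.005556
  0.04177·V_2 - 0.02564·V_1 - 0.01613·V_5 = 0
  0.03763·V_3 - 0.0001333·V_4 - 0.03333·V_6 = 0.0625
  0.001217·V_4 - 0.00001786·V_1 - 0.0001333·V_3 - 0.0008333·V_5 - 0.0002326·V_7 = 0
  0.01806·V_5 - 0.01613·V_2 - 0.0008333·V_4 = 0
  0.1·V_6 - 0.03333·V_3 - 0.06667·V_7 = 0
  0.06706·V_7 - 0.0002326·V_4 - 0.06667·V_6 = 0
Solving these 7 simultaneous equations (Gaussian elimination) gives:
  V_1 = 5.552 V, V_2 = 5.414 V, V_3 = 13.94 V, V_4 = 7.797 V
  V_5 = 5.194 V, V_6 = 13.83 V, V_7 = 13.77 V
I_R3 = (V_3 - V_4)/R3 = (13.94 - 7.797)/7500 = 0.0008187 A
P_R3 = I_R3² × R3 = (0.0008187)² × 7500 = 0.005027 W

Final answer: 0.005027 W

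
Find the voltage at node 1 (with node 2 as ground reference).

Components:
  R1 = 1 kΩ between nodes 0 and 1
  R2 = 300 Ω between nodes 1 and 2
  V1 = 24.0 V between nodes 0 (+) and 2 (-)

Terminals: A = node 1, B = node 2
Nodal analysis, taking node 2 as the 0 V reference.
Source V1 fixes V_0 = 24 V.
KCL at each unknown node (sum of currents leaving = 0; resistances in Ω):
  Node 1: (V_1 - 24)/1000 + (V_1 - 0)/300 = 0
Collecting terms: 0.004333 × V_1 = 0.024  =>  V_1 = 5.538 V
The requested potential is V_1 = 5.538 V.

Final answer: V_1 = 5.538 V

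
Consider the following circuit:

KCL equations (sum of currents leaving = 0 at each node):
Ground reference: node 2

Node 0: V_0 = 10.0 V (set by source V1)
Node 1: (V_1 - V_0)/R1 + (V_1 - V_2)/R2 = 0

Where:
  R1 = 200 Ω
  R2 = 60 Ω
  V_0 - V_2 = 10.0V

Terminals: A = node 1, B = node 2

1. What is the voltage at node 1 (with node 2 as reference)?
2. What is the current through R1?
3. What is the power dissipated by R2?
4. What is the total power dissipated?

Nodal analysis, taking node 2 as the 0 V reference.
Source V1 fixes V_0 = 10 V.
KCL at each unknown node (sum of currents leaving = 0; resistances in Ω):
  Node 1: (V_1 - 10)/200 + (V_1 - 0)/60 = 0
Collecting terms: 0.02167 × V_1 = 0.05  =>  V_1 = 2.308 V
Part 1:
  Read off the nodal solution: V_1 = 2.308 V
Part 2:
  I_R1 = (V_0 - V_1)/R1 = (10 - 2.308)/200 = 0.03846 A
  Magnitude: I_R1 = 0.03846 A
Part 3:
  I_R2 = (V_1 - V_2)/R2 = (2.308 - 0)/60 = 0.03846 A
  P_R2 = I_R2² × R2 = (0.03846)² × 60 = 0.08876 W
Part 4:
  Power in each resistor, P = (ΔV)²/R:
    P_R1 = (10 - 2.308)²/200 = 0.2959 W
    P_R2 = (2.308 - 0)²/60 = 0.08876 W
  P_total = P_R1 + P_R2 = 0.3846 W

Final answers:
1. V_1 = 2.308 V
2. I_R1 = 0.03846 A
3. P_R2 = 0.08876 W
4. P_total = 0.3846 W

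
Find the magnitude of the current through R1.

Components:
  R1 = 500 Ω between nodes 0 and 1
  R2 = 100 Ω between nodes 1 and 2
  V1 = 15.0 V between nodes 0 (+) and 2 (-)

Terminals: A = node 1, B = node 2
Nodal analysis, taking node 2 as the 0 V reference.
Source V1 fixes V_0 = 15 V.
KCL at each unknown node (sum of currents leaving = 0; resistances in Ω):
  Node 1: (V_1 - 15)/500 + (V_1 - 0)/100 = 0
Collecting terms: 0.012 × V_1 = 0.03  =>  V_1 = 2.5 V
I_R1 = (V_0 - V_1)/R1 = (15 - 2.5)/500 = 0.025 A
|I_R1| = 0.025 A

Final answer: |I_R1| = 0.025 A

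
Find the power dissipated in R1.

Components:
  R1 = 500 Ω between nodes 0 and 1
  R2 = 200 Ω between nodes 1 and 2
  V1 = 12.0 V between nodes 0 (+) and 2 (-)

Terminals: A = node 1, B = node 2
Nodal analysis, taking node 2 as the 0 V reference.
Source V1 fixes V_0 = 12 V.
KCL at each unknown node (sum of currents leaving = 0; resistances in Ω):
  Node 1: (V_1 - 12)/500 + (V_1 - 0)/200 = 0
Collecting terms: 0.007 × V_1 = 0.024  =>  V_1 = 3.429 V
I_R1 = (V_0 - V_1)/R1 = (12 - 3.429)/500 = 0.01714 A
P_R1 = I_R1² × R1 = (0.01714)² × 500 = 0.1469 W

Final answer: 0.1469 W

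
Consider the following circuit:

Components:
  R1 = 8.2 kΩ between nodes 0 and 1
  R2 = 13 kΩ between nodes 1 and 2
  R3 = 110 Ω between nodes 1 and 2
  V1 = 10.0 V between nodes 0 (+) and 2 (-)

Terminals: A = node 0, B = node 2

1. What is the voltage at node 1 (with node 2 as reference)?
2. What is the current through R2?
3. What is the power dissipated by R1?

Nodal analysis, taking node 2 as the 0 V reference.
Source V1 fixes V_0 = 10 V.
KCL at each unknown node (sum of currents leaving = 0; resistances in Ω):
  Node 1: (V_1 - 10)/8200 + (V_1 - 0)/13000 + (V_1 - 0)/110 = 0
Collecting terms: 0.00929 × V_1 = 0.00122  =>  V_1 = 0.1313 V
Part 1:
  Read off the nodal solution: V_1 = 0.1313 V
Part 2:
  I_R2 = (V_1 - V_2)/R2 = (0.1313 - 0)/13000 = 0.0000101 A
  Magnitude: I_R2 = 0.0000101 A
Part 3:
  I_R1 = (V_0 - V_1)/R1 = (10 - 0.1313)/8200 = 0.001204 A
  P_R1 = I_R1² × R1 = (0.001204)² × 8200 = 0.01188 W

Final answers:
1. V_1 = 0.1313 V
2. I_R2 = 1.01e-05 A
3. P_R1 = 0.01188 W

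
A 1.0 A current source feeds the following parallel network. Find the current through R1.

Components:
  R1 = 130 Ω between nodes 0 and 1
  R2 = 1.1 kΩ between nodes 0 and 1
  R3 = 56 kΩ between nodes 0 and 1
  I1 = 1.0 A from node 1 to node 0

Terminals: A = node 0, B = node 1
All resistors sit directly between nodes 0 and 1, so they are in parallel and share one voltage V; the full source current 1 A splits among them.
1/R_par = 1/130 + 1/1100 + 1/56000 = 0.008619 S  =>  R_par = 116 Ω
V = I × R_par = 1 × 116 = 116 V
I_R1 = V/R1 = 116/130 = 0.8925 A

Final answer: 0.8925 A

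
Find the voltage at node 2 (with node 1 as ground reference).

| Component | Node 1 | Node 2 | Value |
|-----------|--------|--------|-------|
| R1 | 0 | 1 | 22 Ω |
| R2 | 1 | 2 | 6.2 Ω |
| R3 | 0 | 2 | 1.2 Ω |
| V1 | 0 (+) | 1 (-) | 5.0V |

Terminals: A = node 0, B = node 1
Nodal analysis, taking node 1 as the 0 V reference.
Source V1 fixes V_0 = 5 V.
KCL at each unknown node (sum of currents leaving = 0; resistances in Ω):
  Node 2: (V_2 - 0)/6.2 + (V_2 - 5)/1.2 = 0
Collecting terms: 0.9946 × V_2 = 4.167  =>  V_2 = 4.189 V
The requested potential is V_2 = 4.189 V.

Final answer: V_2 = 4.189 V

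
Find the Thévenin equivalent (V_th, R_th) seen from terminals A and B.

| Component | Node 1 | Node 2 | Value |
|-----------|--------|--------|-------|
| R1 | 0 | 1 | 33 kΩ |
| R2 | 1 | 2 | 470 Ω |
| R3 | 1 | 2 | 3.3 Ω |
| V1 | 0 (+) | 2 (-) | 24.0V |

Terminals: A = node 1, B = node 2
Step 1 — V_th is the open-circuit voltage V_A - V_B (nothing connected across the terminals).
Nodal analysis, taking node 2 as the 0 V reference.
Source V1 fixes V_0 = 24 V.
KCL at each unknown node (sum of currents leaving = 0; resistances in Ω):
  Node 1: (V_1 - 24)/33000 + (V_1 - 0)/470 + (V_1 - 0)/3.3 = 0
Collecting terms: 0.3052 × V_1 = 0.0007273  =>  V_1 = 0.002383 V
V_th = V_1 - V_2 = 0.002383 - 0 = 0.002383 V
Step 2 — R_th: zero the source — replace V1 by a short circuit (node 2 merges into node 0) — and find the resistance seen between A (node 1) and B (node 0).
Reduce the network between node 1 (A) and node 0 (B) by series/parallel combination:
  Rp1 = R1 ‖ R2 ‖ R3 (parallel, all between nodes 0 and 1) = 1/(1/33000 + 1/470 + 1/3.3) = 3.277 Ω
R_th = 3.277 Ω

Final answer: V_th = 0.002383 V, R_th = 3.277 Ω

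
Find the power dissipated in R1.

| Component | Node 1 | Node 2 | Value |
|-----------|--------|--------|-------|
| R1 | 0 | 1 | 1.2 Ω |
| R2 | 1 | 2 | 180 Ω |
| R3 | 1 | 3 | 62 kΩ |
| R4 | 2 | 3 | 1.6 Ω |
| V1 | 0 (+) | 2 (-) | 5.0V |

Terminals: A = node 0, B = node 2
Nodal analysis, taking node 2 as the 0 V reference.
Source V1 fixes V_0 = 5 V.
KCL at each unknown node (sum of currents leaving = 0; resistances in Ω):
  Node 1: (V_1 - 5)/1.2 + (V_1 - 0)/180 + (V_1 - V_3)/62000 = 0
  Node 3: (V_3 - V_1)/62000 + (V_3 - 0)/1.6 = 0
Collecting terms (coefficients in siemens):
  0.8389·V_1 - 0.00001613·V_3 = 4.167
  0.625·V_3 - 0.00001613·V_1 = 0
Determinant D = (0.8389)(0.625) - (-0.00001613)(-0.00001613) = 0.5243
V_1 = [(4.167)(0.625) - (-0.00001613)(0)]/D = 4.967 V
V_3 = [(0.8389)(0) - (4.167)(-0.00001613)]/D = 0.0001282 V
I_R1 = (V_0 - V_1)/R1 = (5 - 4.967)/1.2 = 0.02767 A
P_R1 = I_R1² × R1 = (0.02767)² × 1.2 = 0.000919 W

Final answer: 0.000919 W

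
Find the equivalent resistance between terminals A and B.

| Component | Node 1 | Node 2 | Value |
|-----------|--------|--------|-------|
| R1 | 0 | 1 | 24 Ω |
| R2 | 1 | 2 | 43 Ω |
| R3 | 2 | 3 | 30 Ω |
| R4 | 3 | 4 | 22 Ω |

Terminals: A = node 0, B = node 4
Reduce the network between node 0 (A) and node 4 (B) by series/parallel combination:
  Rs1 = R1 + R2 (series, joined only at node 1) = 24 + 43 = 67 Ω
  Rs2 = R3 + Rs1 (series, joined only at node 2) = 30 + 67 = 97 Ω
  Rs3 = R4 + Rs2 (series, joined only at node 3) = 22 + 97 = 119 Ω
R_eq = 119 Ω

Final answer: 119 Ω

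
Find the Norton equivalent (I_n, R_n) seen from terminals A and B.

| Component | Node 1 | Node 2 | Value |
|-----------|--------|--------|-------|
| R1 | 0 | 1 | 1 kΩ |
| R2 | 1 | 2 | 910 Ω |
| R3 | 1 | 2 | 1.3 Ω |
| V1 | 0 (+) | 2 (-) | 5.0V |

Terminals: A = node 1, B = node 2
Find the Thévenin equivalent first; then I_n = V_th/R_th and R_n = R_th.
Step 1 — V_th is the open-circuit voltage V_A - V_B (nothing connected across the terminals).
Nodal analysis, taking node 2 as the 0 V reference.
Source V1 fixes V_0 = 5 V.
KCL at each unknown node (sum of currents leaving = 0; resistances in Ω):
  Node 1: (V_1 - 5)/1000 + (V_1 - 0)/910 + (V_1 - 0)/1.3 = 0
Collecting terms: 0.7713 × V_1 = 0.005  =>  V_1 = 0.006482 V
V_th = V_1 - V_2 = 0.006482 - 0 = 0.006482 V
Step 2 — R_th: zero the source — replace V1 by a short circuit (node 2 merges into node 0) — and find the resistance seen between A (node 1) and B (node 0).
Reduce the network between node 1 (A) and node 0 (B) by series/parallel combination:
  Rp1 = R1 ‖ R2 ‖ R3 (parallel, all between nodes 0 and 1) = 1/(1/1000 + 1/910 + 1/1.3) = 1.296 Ω
R_th = 1.296 Ω
I_n = V_th/R_th = 0.006482/1.296 = 0.005 A, and R_n = R_th = 1.296 Ω

Final answer: I_n = 0.005 A, R_n = 1.296 Ω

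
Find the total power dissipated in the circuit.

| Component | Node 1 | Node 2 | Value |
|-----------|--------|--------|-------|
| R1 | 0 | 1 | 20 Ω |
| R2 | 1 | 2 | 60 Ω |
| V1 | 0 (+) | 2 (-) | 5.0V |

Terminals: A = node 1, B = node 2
Nodal analysis, taking node 2 as the 0 V reference.
Source V1 fixes V_0 = 5 V.
KCL at each unknown node (sum of currents leaving = 0; resistances in Ω):
  Node 1: (V_1 - 5)/20 + (V_1 - 0)/60 = 0
Collecting terms: 0.06667 × V_1 = 0.25  =>  V_1 = 3.75 V
Power in each resistor, P = (ΔV)²/R:
  P_R1 = (5 - 3.75)²/20 = 0.07812 W
  P_R2 = (3.75 - 0)²/60 = 0.2344 W
P_total = P_R1 + P_R2 = 0.3125 W

Final answer: 0.3125 W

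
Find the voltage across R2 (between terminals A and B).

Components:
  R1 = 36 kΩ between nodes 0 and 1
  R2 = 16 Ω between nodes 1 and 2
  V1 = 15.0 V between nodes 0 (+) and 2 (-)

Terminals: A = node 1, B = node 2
R1 and R2 are in series across V1 (node 0 → node 1 → node 2), and the output A–B is taken across R2, so this is a voltage divider.
Series current: I = V1/(R1 + R2) = 15/(36000 + 16) = 15/36020 = 0.0004165 A
V_R2 = I × R2 = V1 × R2/(R1 + R2) = 15 × 16/36020 = 0.006664 V

Final answer: 0.006664 V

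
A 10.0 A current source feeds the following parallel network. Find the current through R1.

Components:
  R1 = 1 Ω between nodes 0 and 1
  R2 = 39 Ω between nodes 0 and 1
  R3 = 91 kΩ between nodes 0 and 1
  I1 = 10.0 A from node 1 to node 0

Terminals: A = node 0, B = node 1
All resistors sit directly between nodes 0 and 1, so they are in parallel and share one voltage V; the full source current 10 A splits among them.
1/R_par = 1/1 + 1/39 + 1/91000 = 1.026 S  =>  R_par = 0.975 Ω
V = I × R_par = 10 × 0.975 = 9.75 V
I_R1 = V/R1 = 9.75/1 = 9.75 A

Final answer: 9.75 A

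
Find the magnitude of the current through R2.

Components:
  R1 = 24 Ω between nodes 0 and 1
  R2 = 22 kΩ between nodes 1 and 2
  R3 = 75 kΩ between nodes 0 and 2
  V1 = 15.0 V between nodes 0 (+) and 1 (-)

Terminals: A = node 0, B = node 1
Nodal analysis, taking node 1 as the 0 V reference.
Source V1 fixes V_0 = 15 V.
KCL at each unknown node (sum of currents leaving = 0; resistances in Ω):
  Node 2: (V_2 - 0)/22000 + (V_2 - 15)/75000 = 0
Collecting terms: 0.00005879 × V_2 = 0.0002  =>  V_2 = 3.402 V
I_R2 = (V_1 - V_2)/R2 = (0 - 3.402)/22000 = -0.0001546 A
|I_R2| = 0.0001546 A

Final answer: |I_R2| = 0.0001546 A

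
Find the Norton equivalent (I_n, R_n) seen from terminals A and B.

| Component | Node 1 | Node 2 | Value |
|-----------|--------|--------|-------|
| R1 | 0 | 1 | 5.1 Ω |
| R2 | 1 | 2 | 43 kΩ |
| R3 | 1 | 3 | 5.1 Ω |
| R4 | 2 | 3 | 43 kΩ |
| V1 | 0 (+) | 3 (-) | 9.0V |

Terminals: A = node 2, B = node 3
Find the Thévenin equivalent first; then I_n = V_th/R_th and R_n = R_th.
Step 1 — V_th is the open-circuit voltage V_A - V_B (nothing connected across the terminals).
Nodal analysis, taking node 3 as the 0 V reference.
Source V1 fixes V_0 = 9 V.
KCL at each unknown node (sum of currents leaving = 0; resistances in Ω):
  Node 1: (V_1 - 9)/5.1 + (V_1 - V_2)/43000 + (V_1 - 0)/5.1 = 0
  Node 2: (V_2 - V_1)/43000 + (V_2 - 0)/43000 = 0
Collecting terms (coefficients in siemens):
  0.3922·V_1 - 0.00002326·V_2 = 1.765
  0.00004651·V_2 - 0.00002326·V_1 = 0
Determinant D = (0.3922)(0.00004651) - (-0.00002326)(-0.00002326) = 0.00001824
V_1 = [(1.765)(0.00004651) - (-0.00002326)(0)]/D = 4.5 V
V_2 = [(0.3922)(0) - (1.765)(-0.00002326)]/D = 2.25 V
V_th = V_2 - V_3 = 2.25 - 0 = 2.25 V
Step 2 — R_th: zero the source — replace V1 by a short circuit (node 3 merges into node 0) — and find the resistance seen between A (node 2) and B (node 0).
Reduce the network between node 2 (A) and node 0 (B) by series/parallel combination:
  Rp1 = R1 ‖ R3 (parallel, both between nodes 0 and 1) = 1/(1/5.1 + 1/5.1) = 2.55 Ω
  Rs1 = R2 + Rp1 (series, joined only at node 1) = 43000 + 2.55 = 43000 Ω
  Rp2 = R4 ‖ Rs1 (parallel, both between nodes 0 and 2) = 1/(1/43000 + 1/43000) = 21500 Ω
R_th = 21.5 kΩ
I_n = V_th/R_th = 2.25/21500 = 0.0001046 A, and R_n = R_th = 21.5 kΩ

Final answer: I_n = 0.0001046 A, R_n = 21.5 kΩ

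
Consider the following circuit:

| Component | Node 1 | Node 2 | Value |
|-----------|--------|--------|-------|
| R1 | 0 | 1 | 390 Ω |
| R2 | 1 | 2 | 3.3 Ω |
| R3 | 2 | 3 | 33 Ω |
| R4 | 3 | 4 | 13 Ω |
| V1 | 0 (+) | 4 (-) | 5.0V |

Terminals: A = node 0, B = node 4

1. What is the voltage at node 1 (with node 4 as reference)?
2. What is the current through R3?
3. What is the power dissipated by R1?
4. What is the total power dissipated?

Nodal analysis, taking node 4 as the 0 V reference.
Source V1 fixes V_0 = 5 V.
KCL at each unknown node (sum of currents leaving = 0; resistances in Ω):
  Node 1: (V_1 - 5)/390 + (V_1 - V_2)/3.3 = 0
  Node 2: (V_2 - V_1)/3.3 + (V_2 - V_3)/33 = 0
  Node 3: (V_3 - V_2)/33 + (V_3 - 0)/13 = 0
Collecting terms (coefficients in siemens):
  0.3056·V_1 - 0.303·V_2 = 0.01282
  0.3333·V_2 - 0.303·V_1 - 0.0303·V_3 = 0
  0.1072·V_3 - 0.0303·V_2 = 0
Solving these 3 simultaneous equations (Gaussian elimination) gives:
  V_1 = 0.5611 V, V_2 = 0.5236 V, V_3 = 0.148 V
Part 1:
  Read off the nodal solution: V_1 = 0.5611 V
Part 2:
  I_R3 = (V_2 - V_3)/R3 = (0.5236 - 0.148)/33 = 0.01138 A
  Magnitude: I_R3 = 0.01138 A
Part 3:
  I_R1 = (V_0 - V_1)/R1 = (5 - 0.5611)/390 = 0.01138 A
  P_R1 = I_R1² × R1 = (0.01138)² × 390 = 0.05052 W
Part 4:
  Power in each resistor, P = (ΔV)²/R:
    P_R1 = (5 - 0.5611)²/390 = 0.05052 W
    P_R2 = (0.5611 - 0.5236)²/3.3 = 0.0004275 W
    P_R3 = (0.5236 - 0.148)²/33 = 0.004275 W
    P_R4 = (0.148 - 0)²/13 = 0.001684 W
  P_total = P_R1 + P_R2 + P_R3 + P_R4 = 0.05691 W

Final answers:
1. V_1 = 0.5611 V
2. I_R3 = 0.01138 A
3. P_R1 = 0.05052 W
4. P_total = 0.05691 W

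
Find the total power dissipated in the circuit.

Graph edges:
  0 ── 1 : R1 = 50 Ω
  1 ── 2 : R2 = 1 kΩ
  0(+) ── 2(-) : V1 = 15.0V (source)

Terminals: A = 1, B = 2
Nodal analysis, taking node 2 as the 0 V reference.
Source V1 fixes V_0 = 15 V.
KCL at each unknown node (sum of currents leaving = 0; resistances in Ω):
  Node 1: (V_1 - 15)/50 + (V_1 - 0)/1000 = 0
Collecting terms: 0.021 × V_1 = 0.3  =>  V_1 = 14.29 V
Power in each resistor, P = (ΔV)²/R:
  P_R1 = (15 - 14.29)²/50 = 0.0102 W
  P_R2 = (14.29 - 0)²/1000 = 0.2041 W
P_total = P_R1 + P_R2 = 0.2143 W

Final answer: 0.2143 W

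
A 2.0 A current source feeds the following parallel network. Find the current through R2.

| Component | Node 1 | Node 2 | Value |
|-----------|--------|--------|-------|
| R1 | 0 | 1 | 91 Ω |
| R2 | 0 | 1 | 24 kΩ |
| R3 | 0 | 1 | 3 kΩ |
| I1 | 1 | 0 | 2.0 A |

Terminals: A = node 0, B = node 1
All resistors sit directly between nodes 0 and 1, so they are in parallel and share one voltage V; the full source current 2 A splits among them.
1/R_par = 1/91 + 1/24000 + 1/3000 = 0.01136 S  =>  R_par = 88 Ω
V = I × R_par = 2 × 88 = 176 V
I_R2 = V/R2 = 176/24000 = 0.007333 A

Final answer: 0.007333 A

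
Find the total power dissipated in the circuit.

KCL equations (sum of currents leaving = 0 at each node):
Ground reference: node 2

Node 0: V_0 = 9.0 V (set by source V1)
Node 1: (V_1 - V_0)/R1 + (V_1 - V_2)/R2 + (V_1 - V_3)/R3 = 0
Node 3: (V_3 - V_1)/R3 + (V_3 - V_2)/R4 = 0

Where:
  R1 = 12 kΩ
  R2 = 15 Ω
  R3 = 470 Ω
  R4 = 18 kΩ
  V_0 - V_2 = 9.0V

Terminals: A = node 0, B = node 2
Nodal analysis, taking node 2 as the 0 V reference.
Source V1 fixes V_0 = 9 V.
KCL at each unknown node (sum of currents leaving = 0; resistances in Ω):
  Node 1: (V_1 - 9)/12000 + (V_1 - 0)/15 + (V_1 - V_3)/470 = 0
  Node 3: (V_3 - V_1)/470 + (V_3 - 0)/18000 = 0
Collecting terms (coefficients in siemens):
  0.06888·V_1 - 0.002128·V_3 = 0.00075
  0.002183·V_3 - 0.002128·V_1 = 0
Determinant D = (0.06888)(0.002183) - (-0.002128)(-0.002128) = 0.0001458
V_1 = [(0.00075)(0.002183) - (-0.002128)(0)]/D = 0.01123 V
V_3 = [(0.06888)(0) - (0.00075)(-0.002128)]/D = 0.01094 V
Power in each resistor, P = (ΔV)²/R:
  P_R1 = (9 - 0.01123)²/12000 = 0.006733 W
  P_R2 = (0.01123 - 0)²/15 = 0.000008403 W
  P_R3 = (0.01123 - 0.01094)²/470 = 0.0000000001737 W
  P_R4 = (0 - 0.01094)²/18000 = 0.000000006651 W
P_total = P_R1 + P_R2 + P_R3 + P_R4 = 0.006742 W

Final answer: 0.006742 W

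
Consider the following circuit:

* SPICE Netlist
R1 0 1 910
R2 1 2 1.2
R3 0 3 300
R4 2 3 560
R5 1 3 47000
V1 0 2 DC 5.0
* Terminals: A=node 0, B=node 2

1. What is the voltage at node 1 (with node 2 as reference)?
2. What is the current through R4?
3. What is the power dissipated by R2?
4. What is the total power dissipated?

Nodal analysis, taking node 2 as the 0 V reference.
Source V1 fixes V_0 = 5 V.
KCL at each unknown node (sum of currents leaving = 0; resistances in Ω):
  Node 1: (V_1 - 5)/910 + (V_1 - 0)/1.2 + (V_1 - V_3)/47000 = 0
  Node 3: (V_3 - 5)/300 + (V_3 - 0)/560 + (V_3 - V_1)/47000 = 0
Collecting terms (coefficients in siemens):
  0.8345·V_1 - 0.00002128·V_3 = 0.005495
  0.00514·V_3 - 0.00002128·V_1 = 0.01667
Determinant D = (0.8345)(0.00514) - (-0.00002128)(-0.00002128) = 0.004289
V_1 = [(0.005495)(0.00514) - (-0.00002128)(0.01667)]/D = 0.006667 V
V_3 = [(0.8345)(0.01667) - (0.005495)(-0.00002128)]/D = 3.242 V
Part 1:
  Read off the nodal solution: V_1 = 0.006667 V
Part 2:
  I_R4 = (V_2 - V_3)/R4 = (0 - 3.242)/560 = -0.00579 A
  Magnitude: I_R4 = 0.00579 A
Part 3:
  I_R2 = (V_1 - V_2)/R2 = (0.006667 - 0)/1.2 = 0.005556 A
  P_R2 = I_R2² × R2 = (0.005556)² × 1.2 = 0.00003704 W
Part 4:
  Power in each resistor, P = (ΔV)²/R:
    P_R1 = (5 - 0.006667)²/910 = 0.0274 W
    P_R2 = (0.006667 - 0)²/1.2 = 0.00003704 W
    P_R3 = (5 - 3.242)²/300 = 0.0103 W
    P_R4 = (0 - 3.242)²/560 = 0.01877 W
    P_R5 = (0.006667 - 3.242)²/47000 = 0.0002228 W
  P_total = P_R1 + P_R2 + P_R3 + P_R4 + P_R5 = 0.05673 W

Final answers:
1. V_1 = 0.006667 V
2. I_R4 = 0.00579 A
3. P_R2 = 3.704e-05 W
4. P_total = 0.05673 W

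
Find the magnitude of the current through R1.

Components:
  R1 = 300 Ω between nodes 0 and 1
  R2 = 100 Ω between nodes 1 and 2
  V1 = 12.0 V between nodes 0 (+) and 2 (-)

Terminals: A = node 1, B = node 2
Nodal analysis, taking node 2 as the 0 V reference.
Source V1 fixes V_0 = 12 V.
KCL at each unknown node (sum of currents leaving = 0; resistances in Ω):
  Node 1: (V_1 - 12)/300 + (V_1 - 0)/100 = 0
Collecting terms: 0.01333 × V_1 = 0.04  =>  V_1 = 3 V
I_R1 = (V_0 - V_1)/R1 = (12 - 3)/300 = 0.03 A
|I_R1| = 0.03 A

Final answer: |I_R1| = 0.03 A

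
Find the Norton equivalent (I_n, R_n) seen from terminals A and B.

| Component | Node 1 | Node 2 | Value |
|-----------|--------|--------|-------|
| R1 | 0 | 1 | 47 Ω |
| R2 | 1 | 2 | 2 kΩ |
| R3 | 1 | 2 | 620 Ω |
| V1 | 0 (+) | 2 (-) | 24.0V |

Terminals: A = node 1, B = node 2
Find the Thévenin equivalent first; then I_n = V_th/R_th and R_n = R_th.
Step 1 — V_th is the open-circuit voltage V_A - V_B (nothing connected across the terminals).
Nodal analysis, taking node 2 as the 0 V reference.
Source V1 fixes V_0 = 24 V.
KCL at each unknown node (sum of currents leaving = 0; resistances in Ω):
  Node 1: (V_1 - 24)/47 + (V_1 - 0)/2000 + (V_1 - 0)/620 = 0
Collecting terms: 0.02339 × V_1 = 0.5106  =>  V_1 = 21.83 V
V_th = V_1 - V_2 = 21.83 - 0 = 21.83 V
Step 2 — R_th: zero the source — replace V1 by a short circuit (node 2 merges into node 0) — and find the resistance seen between A (node 1) and B (node 0).
Reduce the network between node 1 (A) and node 0 (B) by series/parallel combination:
  Rp1 = R1 ‖ R2 ‖ R3 (parallel, all between nodes 0 and 1) = 1/(1/47 + 1/2000 + 1/620) = 42.75 Ω
R_th = 42.75 Ω
I_n = V_th/R_th = 21.83/42.75 = 0.5106 A, and R_n = R_th = 42.75 Ω

Final answer: I_n = 0.5106 A, R_n = 42.75 Ω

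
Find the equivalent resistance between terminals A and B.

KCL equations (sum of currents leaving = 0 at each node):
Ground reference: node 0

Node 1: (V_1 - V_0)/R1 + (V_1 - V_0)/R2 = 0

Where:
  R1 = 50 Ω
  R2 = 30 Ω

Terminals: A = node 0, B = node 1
Reduce the network between node 0 (A) and node 1 (B) by series/parallel combination:
  Rp1 = R1 ‖ R2 (parallel, both between nodes 0 and 1) = 1/(1/50 + 1/30) = 18.75 Ω
R_eq = 18.75 Ω

Final answer: 18.75 Ω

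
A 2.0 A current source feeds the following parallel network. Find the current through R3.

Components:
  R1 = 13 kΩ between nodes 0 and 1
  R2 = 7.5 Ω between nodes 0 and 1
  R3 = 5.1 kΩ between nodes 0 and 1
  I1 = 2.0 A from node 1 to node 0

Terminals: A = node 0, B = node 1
All resistors sit directly between nodes 0 and 1, so they are in parallel and share one voltage V; the full source current 2 A splits among them.
1/R_par = 1/13000 + 1/7.5 + 1/5100 = 0.1336 S  =>  R_par = 7.485 Ω
V = I × R_par = 2 × 7.485 = 14.97 V
I_R3 = V/R3 = 14.97/5100 = 0.002935 A

Final answer: 0.002935 A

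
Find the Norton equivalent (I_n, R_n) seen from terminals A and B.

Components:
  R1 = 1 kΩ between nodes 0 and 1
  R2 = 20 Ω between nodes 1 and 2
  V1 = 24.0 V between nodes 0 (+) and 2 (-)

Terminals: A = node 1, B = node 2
Find the Thévenin equivalent first; then I_n = V_th/R_th and R_n = R_th.
Step 1 — V_th is the open-circuit voltage V_A - V_B (nothing connected across the terminals).
Nodal analysis, taking node 2 as the 0 V reference.
Source V1 fixes V_0 = 24 V.
KCL at each unknown node (sum of currents leaving = 0; resistances in Ω):
  Node 1: (V_1 - 24)/1000 + (V_1 - 0)/20 = 0
Collecting terms: 0.051 × V_1 = 0.024  =>  V_1 = 0.4706 V
V_th = V_1 - V_2 = 0.4706 - 0 = 0.4706 V
Step 2 — R_th: zero the source — replace V1 by a short circuit (node 2 merges into node 0) — and find the resistance seen between A (node 1) and B (node 0).
Reduce the network between node 1 (A) and node 0 (B) by series/parallel combination:
  Rp1 = R1 ‖ R2 (parallel, both between nodes 0 and 1) = 1/(1/1000 + 1/20) = 19.61 Ω
R_th = 19.61 Ω
I_n = V_th/R_th = 0.4706/19.61 = 0.024 A, and R_n = R_th = 19.61 Ω

Final answer: I_n = 0.024 A, R_n = 19.61 Ω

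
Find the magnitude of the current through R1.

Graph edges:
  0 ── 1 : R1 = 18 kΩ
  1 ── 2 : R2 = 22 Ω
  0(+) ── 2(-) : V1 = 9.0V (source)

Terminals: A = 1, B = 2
Nodal analysis, taking node 2 as the 0 V reference.
Source V1 fixes V_0 = 9 V.
KCL at each unknown node (sum of currents leaving = 0; resistances in Ω):
  Node 1: (V_1 - 9)/18000 + (V_1 - 0)/22 = 0
Collecting terms: 0.04551 × V_1 = 0.0005  =>  V_1 = 0.01099 V
I_R1 = (V_0 - V_1)/R1 = (9 - 0.01099)/18000 = 0.0004994 A
|I_R1| = 0.0004994 A

Final answer: |I_R1| = 0.0004994 A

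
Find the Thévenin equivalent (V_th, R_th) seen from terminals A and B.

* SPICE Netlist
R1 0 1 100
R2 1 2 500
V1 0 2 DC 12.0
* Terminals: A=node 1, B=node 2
Step 1 — V_th is the open-circuit voltage V_A - V_B (nothing connected across the terminals).
Nodal analysis, taking node 2 as the 0 V reference.
Source V1 fixes V_0 = 12 V.
KCL at each unknown node (sum of currents leaving = 0; resistances in Ω):
  Node 1: (V_1 - 12)/100 + (V_1 - 0)/500 = 0
Collecting terms: 0.012 × V_1 = 0.12  =>  V_1 = 10 V
V_th = V_1 - V_2 = 10 - 0 = 10 V
Step 2 — R_th: zero the source — replace V1 by a short circuit (node 2 merges into node 0) — and find the resistance seen between A (node 1) and B (node 0).
Reduce the network between node 1 (A) and node 0 (B) by series/parallel combination:
  Rp1 = R1 ‖ R2 (parallel, both between nodes 0 and 1) = 1/(1/100 + 1/500) = 83.33 Ω
R_th = 83.33 Ω

Final answer: V_th = 10 V, R_th = 83.33 Ω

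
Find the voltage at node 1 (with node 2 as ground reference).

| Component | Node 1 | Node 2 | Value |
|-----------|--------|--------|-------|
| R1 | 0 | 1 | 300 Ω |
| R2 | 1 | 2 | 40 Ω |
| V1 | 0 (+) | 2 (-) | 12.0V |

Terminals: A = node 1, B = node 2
Nodal analysis, taking node 2 as the 0 V reference.
Source V1 fixes V_0 = 12 V.
KCL at each unknown node (sum of currents leaving = 0; resistances in Ω):
  Node 1: (V_1 - 12)/300 + (V_1 - 0)/40 = 0
Collecting terms: 0.02833 × V_1 = 0.04  =>  V_1 = 1.412 V
The requested potential is V_1 = 1.412 V.

Final answer: V_1 = 1.412 V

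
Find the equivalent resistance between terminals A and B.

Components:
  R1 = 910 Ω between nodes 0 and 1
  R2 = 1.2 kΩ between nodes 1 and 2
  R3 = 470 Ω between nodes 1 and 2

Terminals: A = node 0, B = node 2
Reduce the network between node 0 (A) and node 2 (B) by series/parallel combination:
  Rp1 = R2 ‖ R3 (parallel, both between nodes 1 and 2) = 1/(1/1200 + 1/470) = 337.7 Ω
  Rs1 = R1 + Rp1 (series, joined only at node 1) = 910 + 337.7 = 1248 Ω
R_eq = 1.248 kΩ

Final answer: 1.248 kΩ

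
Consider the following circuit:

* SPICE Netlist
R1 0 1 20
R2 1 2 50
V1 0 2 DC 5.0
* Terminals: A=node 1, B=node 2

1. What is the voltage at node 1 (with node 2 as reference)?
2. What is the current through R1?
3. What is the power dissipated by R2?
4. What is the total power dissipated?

Nodal analysis, taking node 2 as the 0 V reference.
Source V1 fixes V_0 = 5 V.
KCL at each unknown node (sum of currents leaving = 0; resistances in Ω):
  Node 1: (V_1 - 5)/20 + (V_1 - 0)/50 = 0
Collecting terms: 0.07 × V_1 = 0.25  =>  V_1 = 3.571 V
Part 1:
  Read off the nodal solution: V_1 = 3.571 V
Part 2:
  I_R1 = (V_0 - V_1)/R1 = (5 - 3.571)/20 = 0.07143 A
  Magnitude: I_R1 = 0.07143 A
Part 3:
  I_R2 = (V_1 - V_2)/R2 = (3.571 - 0)/50 = 0.07143 A
  P_R2 = I_R2² × R2 = (0.07143)² × 50 = 0.2551 W
Part 4:
  Power in each resistor, P = (ΔV)²/R:
    P_R1 = (5 - 3.571)²/20 = 0.102 W
    P_R2 = (3.571 - 0)²/50 = 0.2551 W
  P_total = P_R1 + P_R2 = 0.3571 W

Final answers:
1. V_1 = 3.571 V
2. I_R1 = 0.07143 A
3. P_R2 = 0.2551 W
4. P_total = 0.3571 W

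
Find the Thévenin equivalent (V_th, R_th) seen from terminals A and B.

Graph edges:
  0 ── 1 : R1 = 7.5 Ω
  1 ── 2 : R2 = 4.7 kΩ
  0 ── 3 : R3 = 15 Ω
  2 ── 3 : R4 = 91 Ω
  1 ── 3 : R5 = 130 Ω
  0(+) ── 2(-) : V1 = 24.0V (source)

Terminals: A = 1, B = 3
Step 1 — V_th is the open-circuit voltage V_A - V_B (nothing connected across the terminals).
Nodal analysis, taking node 2 as the 0 V reference.
Source V1 fixes V_0 = 24 V.
KCL at each unknown node (sum of currents leaving = 0; resistances in Ω):
  Node 1: (V_1 - 24)/7.5 + (V_1 - 0)/4700 + (V_1 - V_3)/130 = 0
  Node 3: (V_3 - 24)/15 + (V_3 - 0)/91 + (V_3 - V_1)/130 = 0
Collecting terms (coefficients in siemens):
  0.1412·V_1 - 0.007692·V_3 = 3.2
  0.08535·V_3 - 0.007692·V_1 = 1.6
Determinant D = (0.1412)(0.08535) - (-0.007692)(-0.007692) = 0.012
V_1 = [(3.2)(0.08535) - (-0.007692)(1.6)]/D = 23.79 V
V_3 = [(0.1412)(1.6) - (3.2)(-0.007692)]/D = 20.89 V
V_th = V_1 - V_3 = 23.79 - 20.89 = 2.903 V
Step 2 — R_th: zero the source — replace V1 by a short circuit (node 2 merges into node 0) — and find the resistance seen between A (node 1) and B (node 3).
Reduce the network between node 1 (A) and node 3 (B) by series/parallel combination:
  Rp1 = R1 ‖ R2 (parallel, both between nodes 0 and 1) = 1/(1/7.5 + 1/4700) = 7.488 Ω
  Rp2 = R3 ‖ R4 (parallel, both between nodes 0 and 3) = 1/(1/15 + 1/91) = 12.88 Ω
  Rs1 = Rp1 + Rp2 (series, joined only at node 0) = 7.488 + 12.88 = 20.37 Ω
  Rp3 = R5 ‖ Rs1 (parallel, both between nodes 1 and 3) = 1/(1/130 + 1/20.37) = 17.61 Ω
R_th = 17.61 Ω

Final answer: V_th = 2.903 V, R_th = 17.61 Ω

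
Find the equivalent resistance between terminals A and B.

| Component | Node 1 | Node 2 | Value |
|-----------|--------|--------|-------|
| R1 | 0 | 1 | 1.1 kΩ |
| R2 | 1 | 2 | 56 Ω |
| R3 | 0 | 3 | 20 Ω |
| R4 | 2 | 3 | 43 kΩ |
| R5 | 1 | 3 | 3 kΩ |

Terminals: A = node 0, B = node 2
The network is not a plain series/parallel combination. Inject a 1 A test current into terminal A (node 0) and return it from terminal B (node 2); then R_eq = V_A / (1 A).
Nodal analysis, taking node 2 as the 0 V reference.
Current source I_test pushes 1 A into node 0 and draws it out of node 2.
KCL at each unknown node (sum of currents leaving = 0; resistances in Ω):
  Node 0: (V_0 - V_1)/1100 + (V_0 - V_3)/20 - 1 = 0
  Node 1: (V_1 - V_0)/1100 + (V_1 - 0)/56 + (V_1 - V_3)/3000 = 0
  Node 3: (V_3 - V_0)/20 + (V_3 - V_1)/3000 + (V_3 - 0)/43000 = 0
Collecting terms (coefficients in siemens):
  0.05091·V_0 - 0.0009091·V_1 - 0.05·V_3 = 1
  0.0191·V_1 - 0.0009091·V_0 - 0.0003333·V_3 = 0
  0.05036·V_3 - 0.05·V_0 - 0.0003333·V_1 = 0
Solving these 3 simultaneous equations (Gaussian elimination) gives:
  V_0 = 845.6 V, V_1 = 54.91 V, V_3 = 839.9 V
R_eq = V_0 / 1 A = 845.6 Ω

Final answer: 845.6 Ω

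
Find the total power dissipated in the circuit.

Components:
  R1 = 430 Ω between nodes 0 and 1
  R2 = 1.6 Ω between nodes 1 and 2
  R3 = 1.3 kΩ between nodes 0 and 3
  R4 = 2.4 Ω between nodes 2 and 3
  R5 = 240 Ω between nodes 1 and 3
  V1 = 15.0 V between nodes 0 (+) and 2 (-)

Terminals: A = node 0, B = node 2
Nodal analysis, taking node 2 as the 0 V reference.
Source V1 fixes V_0 = 15 V.
KCL at each unknown node (sum of currents leaving = 0; resistances in Ω):
  Node 1: (V_1 - 15)/430 + (V_1 - 0)/1.6 + (V_1 - V_3)/240 = 0
  Node 3: (V_3 - 15)/1300 + (V_3 - 0)/2.4 + (V_3 - V_1)/240 = 0
Collecting terms (coefficients in siemens):
  0.6315·V_1 - 0.004167·V_3 = 0.03488
  0.4216·V_3 - 0.004167·V_1 = 0.01154
Determinant D = (0.6315)(0.4216) - (-0.004167)(-0.004167) = 0.2662
V_1 = [(0.03488)(0.4216) - (-0.004167)(0.01154)]/D = 0.05542 V
V_3 = [(0.6315)(0.01154) - (0.03488)(-0.004167)]/D = 0.02792 V
Power in each resistor, P = (ΔV)²/R:
  P_R1 = (15 - 0.05542)²/430 = 0.5194 W
  P_R2 = (0.05542 - 0)²/1.6 = 0.00192 W
  P_R3 = (15 - 0.02792)²/1300 = 0.1724 W
  P_R4 = (0 - 0.02792)²/2.4 = 0.0003247 W
  P_R5 = (0.05542 - 0.02792)²/240 = 0.000003153 W
P_total = P_R1 + P_R2 + P_R3 + P_R4 + P_R5 = 0.6941 W

Final answer: 0.6941 W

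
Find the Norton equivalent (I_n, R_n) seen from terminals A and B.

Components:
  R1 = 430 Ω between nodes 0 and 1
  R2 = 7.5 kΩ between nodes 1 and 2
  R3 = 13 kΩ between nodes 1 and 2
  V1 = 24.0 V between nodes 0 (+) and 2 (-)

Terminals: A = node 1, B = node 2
Find the Thévenin equivalent first; then I_n = V_th/R_th and R_n = R_th.
Step 1 — V_th is the open-circuit voltage V_A - V_B (nothing connected across the terminals).
Nodal analysis, taking node 2 as the 0 V reference.
Source V1 fixes V_0 = 24 V.
KCL at each unknown node (sum of currents leaving = 0; resistances in Ω):
  Node 1: (V_1 - 24)/430 + (V_1 - 0)/7500 + (V_1 - 0)/13000 = 0
Collecting terms: 0.002536 × V_1 = 0.05581  =>  V_1 = 22.01 V
V_th = V_1 - V_2 = 22.01 - 0 = 22.01 V
Step 2 — R_th: zero the source — replace V1 by a short circuit (node 2 merges into node 0) — and find the resistance seen between A (node 1) and B (node 0).
Reduce the network between node 1 (A) and node 0 (B) by series/parallel combination:
  Rp1 = R1 ‖ R2 ‖ R3 (parallel, all between nodes 0 and 1) = 1/(1/430 + 1/7500 + 1/13000) = 394.3 Ω
R_th = 394.3 Ω
I_n = V_th/R_th = 22.01/394.3 = 0.05581 A, and R_n = R_th = 394.3 Ω

Final answer: I_n = 0.05581 A, R_n = 394.3 Ω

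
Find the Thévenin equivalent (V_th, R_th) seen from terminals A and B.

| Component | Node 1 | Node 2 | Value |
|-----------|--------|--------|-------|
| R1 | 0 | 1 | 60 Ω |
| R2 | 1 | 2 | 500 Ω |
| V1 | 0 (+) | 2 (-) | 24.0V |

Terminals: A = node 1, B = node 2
Step 1 — V_th is the open-circuit voltage V_A - V_B (nothing connected across the terminals).
Nodal analysis, taking node 2 as the 0 V reference.
Source V1 fixes V_0 = 24 V.
KCL at each unknown node (sum of currents leaving = 0; resistances in Ω):
  Node 1: (V_1 - 24)/60 + (V_1 - 0)/500 = 0
Collecting terms: 0.01867 × V_1 = 0.4  =>  V_1 = 21.43 V
V_th = V_1 - V_2 = 21.43 - 0 = 21.43 V
Step 2 — R_th: zero the source — replace V1 by a short circuit (node 2 merges into node 0) — and find the resistance seen between A (node 1) and B (node 0).
Reduce the network between node 1 (A) and node 0 (B) by series/parallel combination:
  Rp1 = R1 ‖ R2 (parallel, both between nodes 0 and 1) = 1/(1/60 + 1/500) = 53.57 Ω
R_th = 53.57 Ω

Final answer: V_th = 21.43 V, R_th = 53.57 Ω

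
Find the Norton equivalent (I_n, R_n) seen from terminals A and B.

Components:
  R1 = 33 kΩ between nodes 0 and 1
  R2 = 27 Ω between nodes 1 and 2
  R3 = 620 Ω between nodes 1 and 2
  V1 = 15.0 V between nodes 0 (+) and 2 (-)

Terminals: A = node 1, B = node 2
Find the Thévenin equivalent first; then I_n = V_th/R_th and R_n = R_th.
Step 1 — V_th is the open-circuit voltage V_A - V_B (nothing connected across the terminals).
Nodal analysis, taking node 2 as the 0 V reference.
Source V1 fixes V_0 = 15 V.
KCL at each unknown node (sum of currents leaving = 0; resistances in Ω):
  Node 1: (V_1 - 15)/33000 + (V_1 - 0)/27 + (V_1 - 0)/620 = 0
Collecting terms: 0.03868 × V_1 = 0.0004545  =>  V_1 = 0.01175 V
V_th = V_1 - V_2 = 0.01175 - 0 = 0.01175 V
Step 2 — R_th: zero the source — replace V1 by a short circuit (node 2 merges into node 0) — and find the resistance seen between A (node 1) and B (node 0).
Reduce the network between node 1 (A) and node 0 (B) by series/parallel combination:
  Rp1 = R1 ‖ R2 ‖ R3 (parallel, all between nodes 0 and 1) = 1/(1/33000 + 1/27 + 1/620) = 25.85 Ω
R_th = 25.85 Ω
I_n = V_th/R_th = 0.01175/25.85 = 0.0004545 A, and R_n = R_th = 25.85 Ω

Final answer: I_n = 0.0004545 A, R_n = 25.85 Ω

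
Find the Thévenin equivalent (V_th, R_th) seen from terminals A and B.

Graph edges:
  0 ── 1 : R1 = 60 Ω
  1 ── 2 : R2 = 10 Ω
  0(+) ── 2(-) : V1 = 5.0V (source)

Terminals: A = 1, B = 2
Step 1 — V_th is the open-circuit voltage V_A - V_B (nothing connected across the terminals).
Nodal analysis, taking node 2 as the 0 V reference.
Source V1 fixes V_0 = 5 V.
KCL at each unknown node (sum of currents leaving = 0; resistances in Ω):
  Node 1: (V_1 - 5)/60 + (V_1 - 0)/10 = 0
Collecting terms: 0.1167 × V_1 = 0.08333  =>  V_1 = 0.7143 V
V_th = V_1 - V_2 = 0.7143 - 0 = 0.7143 V
Step 2 — R_th: zero the source — replace V1 by a short circuit (node 2 merges into node 0) — and find the resistance seen between A (node 1) and B (node 0).
Reduce the network between node 1 (A) and node 0 (B) by series/parallel combination:
  Rp1 = R1 ‖ R2 (parallel, both between nodes 0 and 1) = 1/(1/60 + 1/10) = 8.571 Ω
R_th = 8.571 Ω

Final answer: V_th = 0.7143 V, R_th = 8.571 Ω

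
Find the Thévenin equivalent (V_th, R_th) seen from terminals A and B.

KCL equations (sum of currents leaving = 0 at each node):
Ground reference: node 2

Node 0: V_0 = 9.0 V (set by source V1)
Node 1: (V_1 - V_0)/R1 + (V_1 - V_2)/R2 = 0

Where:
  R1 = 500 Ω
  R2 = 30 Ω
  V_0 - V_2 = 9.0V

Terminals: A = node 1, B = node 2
Step 1 — V_th is the open-circuit voltage V_A - V_B (nothing connected across the terminals).
Nodal analysis, taking node 2 as the 0 V reference.
Source V1 fixes V_0 = 9 V.
KCL at each unknown node (sum of currents leaving = 0; resistances in Ω):
  Node 1: (V_1 - 9)/500 + (V_1 - 0)/30 = 0
Collecting terms: 0.03533 × V_1 = 0.018  =>  V_1 = 0.5094 V
V_th = V_1 - V_2 = 0.5094 - 0 = 0.5094 V
Step 2 — R_th: zero the source — replace V1 by a short circuit (node 2 merges into node 0) — and find the resistance seen between A (node 1) and B (node 0).
Reduce the network between node 1 (A) and node 0 (B) by series/parallel combination:
  Rp1 = R1 ‖ R2 (parallel, both between nodes 0 and 1) = 1/(1/500 + 1/30) = 28.3 Ω
R_th = 28.3 Ω

Final answer: V_th = 0.5094 V, R_th = 28.3 Ω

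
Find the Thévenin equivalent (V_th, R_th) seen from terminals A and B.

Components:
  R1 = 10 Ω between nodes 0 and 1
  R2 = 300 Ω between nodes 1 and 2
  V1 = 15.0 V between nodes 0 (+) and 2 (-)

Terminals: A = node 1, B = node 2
Step 1 — V_th is the open-circuit voltage V_A - V_B (nothing connected across the terminals).
Nodal analysis, taking node 2 as the 0 V reference.
Source V1 fixes V_0 = 15 V.
KCL at each unknown node (sum of currents leaving = 0; resistances in Ω):
  Node 1: (V_1 - 15)/10 + (V_1 - 0)/300 = 0
Collecting terms: 0.1033 × V_1 = 1.5  =>  V_1 = 14.52 V
V_th = V_1 - V_2 = 14.52 - 0 = 14.52 V
Step 2 — R_th: zero the source — replace V1 by a short circuit (node 2 merges into node 0) — and find the resistance seen between A (node 1) and B (node 0).
Reduce the network between node 1 (A) and node 0 (B) by series/parallel combination:
  Rp1 = R1 ‖ R2 (parallel, both between nodes 0 and 1) = 1/(1/10 + 1/300) = 9.677 Ω
R_th = 9.677 Ω

Final answer: V_th = 14.52 V, R_th = 9.677 Ω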